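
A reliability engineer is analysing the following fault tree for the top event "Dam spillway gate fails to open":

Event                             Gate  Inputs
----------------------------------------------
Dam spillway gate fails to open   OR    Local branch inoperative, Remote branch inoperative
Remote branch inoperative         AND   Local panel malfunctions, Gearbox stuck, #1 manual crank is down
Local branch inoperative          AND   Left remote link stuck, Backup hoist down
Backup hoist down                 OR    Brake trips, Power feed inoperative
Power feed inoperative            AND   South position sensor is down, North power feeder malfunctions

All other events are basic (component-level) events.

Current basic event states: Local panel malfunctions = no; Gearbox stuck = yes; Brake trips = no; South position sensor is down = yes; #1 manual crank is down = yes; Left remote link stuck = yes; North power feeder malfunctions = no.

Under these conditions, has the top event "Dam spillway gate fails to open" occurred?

No

Power feed inoperative [AND]: South position sensor is down=occurs, North power feeder malfunctions=not → not all inputs occur → does not occur.
Backup hoist down [OR]: Brake trips=not, Power feed inoperative=not → no input occurs → does not occur.
Local branch inoperative [AND]: Left remote link stuck=occurs, Backup hoist down=not → not all inputs occur → does not occur.
Remote branch inoperative [AND]: Local panel malfunctions=not, Gearbox stuck=occurs, #1 manual crank is down=occurs → not all inputs occur → does not occur.
Dam spillway gate fails to open [OR]: Local branch inoperative=not, Remote branch inoperative=not → no input occurs → does not occur.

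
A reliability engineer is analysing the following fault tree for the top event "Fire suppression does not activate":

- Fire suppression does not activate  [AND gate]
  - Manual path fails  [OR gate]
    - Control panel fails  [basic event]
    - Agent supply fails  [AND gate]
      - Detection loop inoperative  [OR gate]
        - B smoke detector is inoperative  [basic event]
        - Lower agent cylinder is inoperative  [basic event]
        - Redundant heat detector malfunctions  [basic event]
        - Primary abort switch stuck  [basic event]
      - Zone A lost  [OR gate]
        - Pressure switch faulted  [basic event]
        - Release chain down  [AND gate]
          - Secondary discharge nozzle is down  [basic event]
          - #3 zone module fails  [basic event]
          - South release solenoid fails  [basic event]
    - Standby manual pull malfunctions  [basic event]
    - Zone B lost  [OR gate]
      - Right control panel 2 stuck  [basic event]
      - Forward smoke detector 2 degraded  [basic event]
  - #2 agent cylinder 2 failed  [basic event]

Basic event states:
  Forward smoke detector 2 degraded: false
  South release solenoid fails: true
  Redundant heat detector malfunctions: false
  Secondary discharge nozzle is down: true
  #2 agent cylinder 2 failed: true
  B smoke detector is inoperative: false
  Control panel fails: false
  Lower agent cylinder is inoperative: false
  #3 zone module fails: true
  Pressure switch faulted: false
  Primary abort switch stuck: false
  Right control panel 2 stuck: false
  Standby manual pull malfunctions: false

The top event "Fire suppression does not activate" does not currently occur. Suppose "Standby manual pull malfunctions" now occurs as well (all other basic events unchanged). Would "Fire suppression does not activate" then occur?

Counterfactual: set "Standby manual pull malfunctions" to occurred.
Detection loop inoperative [OR]: B smoke detector is inoperative=not, Lower agent cylinder is inoperative=not, Redundant heat detector malfunctions=not, Primary abort switch stuck=not → no input occurs → does not occur.
Release chain down [AND]: Secondary discharge nozzle is down=occurs, #3 zone module fails=occurs, South release solenoid fails=occurs → all inputs occur → occurs.
Zone A lost [OR]: Pressure switch faulted=not, Release chain down=occurs → at least one input occurs → occurs.
Agent supply fails [AND]: Detection loop inoperative=not, Zone A lost=occurs → not all inputs occur → does not occur.
Zone B lost [OR]: Right control panel 2 stuck=not, Forward smoke detector 2 degraded=not → no input occurs → does not occur.
Manual path fails [OR]: Control panel fails=not, Agent supply fails=not, Standby manual pull malfunctions=occurs, Zone B lost=not → at least one input occurs → occurs.
Fire suppression does not activate [AND]: Manual path fails=occurs, #2 agent cylinder 2 failed=occurs → all inputs occur → occurs.

Yes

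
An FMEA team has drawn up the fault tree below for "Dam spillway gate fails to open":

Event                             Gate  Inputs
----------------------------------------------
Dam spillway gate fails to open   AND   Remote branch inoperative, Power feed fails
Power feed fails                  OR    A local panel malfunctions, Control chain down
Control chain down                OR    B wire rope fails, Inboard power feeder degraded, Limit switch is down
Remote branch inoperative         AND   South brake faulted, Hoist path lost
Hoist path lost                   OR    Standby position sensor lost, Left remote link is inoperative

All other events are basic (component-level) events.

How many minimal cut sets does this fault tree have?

Hoist path lost [OR]: union of children's cut sets → 2 cut set(s).
Remote branch inoperative [AND]: one cut set from each child combined → 1 × 2 = 2 cut set(s).
Control chain down [OR]: union of children's cut sets → 3 cut set(s).
Power feed fails [OR]: union of children's cut sets → 4 cut set(s).
Dam spillway gate fails to open [AND]: one cut set from each child combined → 2 × 4 = 8 cut set(s).
Minimal cut sets: {A local panel malfunctions, South brake faulted, Standby position sensor lost}; {B wire rope fails, South brake faulted, Standby position sensor lost}; {Inboard power feeder degraded, South brake faulted, Standby position sensor lost}; {Limit switch is down, South brake faulted, Standby position sensor lost}; {A local panel malfunctions, Left remote link is inoperative, South brake faulted}; {B wire rope fails, Left remote link is inoperative, South brake faulted}; {Inboard power feeder degraded, Left remote link is inoperative, South brake faulted}; {Left remote link is inoperative, Limit switch is down, South brake faulted}.

8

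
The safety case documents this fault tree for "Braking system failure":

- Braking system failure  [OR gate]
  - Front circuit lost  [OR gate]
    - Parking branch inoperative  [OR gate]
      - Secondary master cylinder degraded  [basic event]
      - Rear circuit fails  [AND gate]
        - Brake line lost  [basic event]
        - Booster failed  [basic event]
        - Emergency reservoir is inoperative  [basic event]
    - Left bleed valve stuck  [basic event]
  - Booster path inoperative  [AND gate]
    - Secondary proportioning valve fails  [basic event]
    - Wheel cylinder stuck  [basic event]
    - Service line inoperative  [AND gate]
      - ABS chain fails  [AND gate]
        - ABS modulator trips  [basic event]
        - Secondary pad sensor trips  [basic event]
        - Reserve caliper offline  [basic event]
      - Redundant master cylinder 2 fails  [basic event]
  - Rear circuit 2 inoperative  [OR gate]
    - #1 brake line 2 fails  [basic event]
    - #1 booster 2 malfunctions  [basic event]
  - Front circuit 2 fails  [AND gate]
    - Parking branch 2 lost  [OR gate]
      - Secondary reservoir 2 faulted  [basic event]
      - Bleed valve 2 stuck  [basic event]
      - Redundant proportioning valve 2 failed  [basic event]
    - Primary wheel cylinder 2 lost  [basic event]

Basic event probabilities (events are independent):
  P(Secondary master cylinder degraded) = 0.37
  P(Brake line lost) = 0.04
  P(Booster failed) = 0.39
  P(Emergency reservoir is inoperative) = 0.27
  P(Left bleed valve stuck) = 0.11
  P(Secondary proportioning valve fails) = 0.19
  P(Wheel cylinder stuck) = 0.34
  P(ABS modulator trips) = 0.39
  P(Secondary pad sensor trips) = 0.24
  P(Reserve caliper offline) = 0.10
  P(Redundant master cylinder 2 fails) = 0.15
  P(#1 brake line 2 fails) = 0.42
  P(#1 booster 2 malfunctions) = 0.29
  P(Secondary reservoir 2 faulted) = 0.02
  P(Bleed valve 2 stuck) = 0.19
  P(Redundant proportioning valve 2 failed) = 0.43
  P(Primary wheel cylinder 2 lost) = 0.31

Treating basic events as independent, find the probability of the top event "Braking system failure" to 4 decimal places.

P(Rear circuit fails) [AND] = 0.04 × 0.39 × 0.27 = 0.004212
P(Parking branch inoperative) [OR] = 1 − (1−0.37) × (1−0.004212) = 0.372654
P(Front circuit lost) [OR] = 1 − (1−0.372654) × (1−0.11) = 0.441662
P(ABS chain fails) [AND] = 0.39 × 0.24 × 0.10 = 0.009360
P(Service line inoperative) [AND] = 0.009360 × 0.15 = 0.001404
P(Booster path inoperative) [AND] = 0.19 × 0.34 × 0.001404 = 0.000091
P(Rear circuit 2 inoperative) [OR] = 1 − (1−0.42) × (1−0.29) = 0.588200
P(Parking branch 2 lost) [OR] = 1 − (1−0.02) × (1−0.19) × (1−0.43) = 0.547534
P(Front circuit 2 fails) [AND] = 0.547534 × 0.31 = 0.169736
P(Braking system failure) [OR] = 1 − (1−0.441662) × (1−0.000091) × (1−0.588200) × (1−0.169736) = 0.809120
Rounded to 4 decimal places: P(Braking system failure) ≈ 0.8091.

0.8091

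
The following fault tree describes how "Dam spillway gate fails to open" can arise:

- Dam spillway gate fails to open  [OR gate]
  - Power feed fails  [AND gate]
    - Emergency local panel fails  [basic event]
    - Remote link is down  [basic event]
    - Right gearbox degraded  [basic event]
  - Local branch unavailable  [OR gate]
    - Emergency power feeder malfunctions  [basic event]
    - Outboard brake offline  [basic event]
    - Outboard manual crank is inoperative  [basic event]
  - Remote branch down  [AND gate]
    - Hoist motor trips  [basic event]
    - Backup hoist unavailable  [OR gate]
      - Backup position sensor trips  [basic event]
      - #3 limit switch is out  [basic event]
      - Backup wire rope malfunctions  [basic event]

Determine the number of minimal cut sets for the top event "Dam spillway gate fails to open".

Power feed fails [AND]: one cut set from each child combined → 1 × 1 × 1 = 1 cut set(s).
Local branch unavailable [OR]: union of children's cut sets → 3 cut set(s).
Backup hoist unavailable [OR]: union of children's cut sets → 3 cut set(s).
Remote branch down [AND]: one cut set from each child combined → 1 × 3 = 3 cut set(s).
Dam spillway gate fails to open [OR]: union of children's cut sets → 7 cut set(s).
Minimal cut sets: {Emergency local panel fails, Remote link is down, Right gearbox degraded}; {Emergency power feeder malfunctions}; {Outboard brake offline}; {Outboard manual crank is inoperative}; {Backup position sensor trips, Hoist motor trips}; {#3 limit switch is out, Hoist motor trips}; {Backup wire rope malfunctions, Hoist motor trips}.

7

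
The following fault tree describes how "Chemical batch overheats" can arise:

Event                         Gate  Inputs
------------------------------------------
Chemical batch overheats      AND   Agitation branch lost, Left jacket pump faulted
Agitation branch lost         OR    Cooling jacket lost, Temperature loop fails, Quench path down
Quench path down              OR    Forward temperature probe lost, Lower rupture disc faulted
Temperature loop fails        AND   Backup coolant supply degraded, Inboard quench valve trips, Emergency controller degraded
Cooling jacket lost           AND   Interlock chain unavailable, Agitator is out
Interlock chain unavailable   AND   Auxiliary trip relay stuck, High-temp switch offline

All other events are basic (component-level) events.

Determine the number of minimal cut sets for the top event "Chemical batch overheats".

4

Interlock chain unavailable [AND]: one cut set from each child combined → 1 × 1 = 1 cut set(s).
Cooling jacket lost [AND]: one cut set from each child combined → 1 × 1 = 1 cut set(s).
Temperature loop fails [AND]: one cut set from each child combined → 1 × 1 × 1 = 1 cut set(s).
Quench path down [OR]: union of children's cut sets → 2 cut set(s).
Agitation branch lost [OR]: union of children's cut sets → 4 cut set(s).
Chemical batch overheats [AND]: one cut set from each child combined → 4 × 1 = 4 cut set(s).
Minimal cut sets: {Agitator is out, Auxiliary trip relay stuck, High-temp switch offline, Left jacket pump faulted}; {Backup coolant supply degraded, Emergency controller degraded, Inboard quench valve trips, Left jacket pump faulted}; {Forward temperature probe lost, Left jacket pump faulted}; {Left jacket pump faulted, Lower rupture disc faulted}.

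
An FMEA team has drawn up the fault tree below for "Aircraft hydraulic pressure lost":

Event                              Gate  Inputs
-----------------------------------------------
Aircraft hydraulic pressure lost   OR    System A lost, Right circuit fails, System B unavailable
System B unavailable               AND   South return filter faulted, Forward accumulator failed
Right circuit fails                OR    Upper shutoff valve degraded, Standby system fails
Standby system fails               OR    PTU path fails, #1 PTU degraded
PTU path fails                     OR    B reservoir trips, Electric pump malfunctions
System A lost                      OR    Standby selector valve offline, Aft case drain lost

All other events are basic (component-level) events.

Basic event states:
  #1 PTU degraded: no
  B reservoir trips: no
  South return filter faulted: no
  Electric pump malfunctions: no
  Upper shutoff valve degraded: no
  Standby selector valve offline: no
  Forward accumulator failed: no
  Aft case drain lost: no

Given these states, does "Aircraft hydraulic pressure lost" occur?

No

System A lost [OR]: Standby selector valve offline=not, Aft case drain lost=not → no input occurs → does not occur.
PTU path fails [OR]: B reservoir trips=not, Electric pump malfunctions=not → no input occurs → does not occur.
Standby system fails [OR]: PTU path fails=not, #1 PTU degraded=not → no input occurs → does not occur.
Right circuit fails [OR]: Upper shutoff valve degraded=not, Standby system fails=not → no input occurs → does not occur.
System B unavailable [AND]: South return filter faulted=not, Forward accumulator failed=not → not all inputs occur → does not occur.
Aircraft hydraulic pressure lost [OR]: System A lost=not, Right circuit fails=not, System B unavailable=not → no input occurs → does not occur.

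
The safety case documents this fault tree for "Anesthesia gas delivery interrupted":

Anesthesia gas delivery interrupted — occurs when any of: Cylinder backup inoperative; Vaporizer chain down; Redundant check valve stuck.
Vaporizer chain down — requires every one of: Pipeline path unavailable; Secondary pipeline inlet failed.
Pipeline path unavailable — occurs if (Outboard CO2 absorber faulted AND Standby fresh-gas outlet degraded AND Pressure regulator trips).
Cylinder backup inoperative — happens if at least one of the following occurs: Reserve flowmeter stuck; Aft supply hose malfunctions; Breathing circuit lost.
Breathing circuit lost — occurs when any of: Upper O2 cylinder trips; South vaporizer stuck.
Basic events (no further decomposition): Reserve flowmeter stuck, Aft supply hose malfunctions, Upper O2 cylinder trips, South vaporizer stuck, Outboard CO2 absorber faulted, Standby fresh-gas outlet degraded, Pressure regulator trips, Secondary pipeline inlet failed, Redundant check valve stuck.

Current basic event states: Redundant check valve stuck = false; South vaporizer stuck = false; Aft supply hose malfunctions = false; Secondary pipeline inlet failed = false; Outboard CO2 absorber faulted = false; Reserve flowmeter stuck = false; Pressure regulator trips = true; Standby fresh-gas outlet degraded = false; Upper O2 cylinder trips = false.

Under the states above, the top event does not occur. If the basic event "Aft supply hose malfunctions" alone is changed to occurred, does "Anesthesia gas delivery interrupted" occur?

Yes

Counterfactual: set "Aft supply hose malfunctions" to occurred.
Breathing circuit lost [OR]: Upper O2 cylinder trips=not, South vaporizer stuck=not → no input occurs → does not occur.
Cylinder backup inoperative [OR]: Reserve flowmeter stuck=not, Aft supply hose malfunctions=occurs, Breathing circuit lost=not → at least one input occurs → occurs.
Pipeline path unavailable [AND]: Outboard CO2 absorber faulted=not, Standby fresh-gas outlet degraded=not, Pressure regulator trips=occurs → not all inputs occur → does not occur.
Vaporizer chain down [AND]: Pipeline path unavailable=not, Secondary pipeline inlet failed=not → not all inputs occur → does not occur.
Anesthesia gas delivery interrupted [OR]: Cylinder backup inoperative=occurs, Vaporizer chain down=not, Redundant check valve stuck=not → at least one input occurs → occurs.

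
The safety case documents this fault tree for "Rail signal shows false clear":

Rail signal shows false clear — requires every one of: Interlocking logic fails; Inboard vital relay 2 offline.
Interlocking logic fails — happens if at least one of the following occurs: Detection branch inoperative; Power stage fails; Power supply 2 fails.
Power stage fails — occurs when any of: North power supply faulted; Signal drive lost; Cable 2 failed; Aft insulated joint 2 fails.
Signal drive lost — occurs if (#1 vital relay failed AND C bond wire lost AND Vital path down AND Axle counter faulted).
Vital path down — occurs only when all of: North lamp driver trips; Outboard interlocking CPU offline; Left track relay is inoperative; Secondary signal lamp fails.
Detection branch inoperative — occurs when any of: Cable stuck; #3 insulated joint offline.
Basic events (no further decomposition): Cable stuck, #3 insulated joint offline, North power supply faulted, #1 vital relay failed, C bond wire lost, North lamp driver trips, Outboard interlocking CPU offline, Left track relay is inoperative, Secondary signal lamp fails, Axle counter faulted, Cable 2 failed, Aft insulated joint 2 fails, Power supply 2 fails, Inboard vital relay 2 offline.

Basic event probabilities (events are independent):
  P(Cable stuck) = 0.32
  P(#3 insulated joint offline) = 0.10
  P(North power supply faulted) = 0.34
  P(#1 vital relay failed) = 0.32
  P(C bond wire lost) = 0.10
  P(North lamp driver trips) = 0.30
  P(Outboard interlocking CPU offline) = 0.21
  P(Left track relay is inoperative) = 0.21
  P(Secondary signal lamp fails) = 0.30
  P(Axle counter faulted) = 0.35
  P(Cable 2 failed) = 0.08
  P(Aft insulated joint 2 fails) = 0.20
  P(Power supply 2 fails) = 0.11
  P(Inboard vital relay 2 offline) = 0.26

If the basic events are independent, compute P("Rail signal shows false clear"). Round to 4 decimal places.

P(Detection branch inoperative) [OR] = 1 − (1−0.32) × (1−0.10) = 0.388000
P(Vital path down) [AND] = 0.30 × 0.21 × 0.21 × 0.30 = 0.003969
P(Signal drive lost) [AND] = 0.32 × 0.10 × 0.003969 × 0.35 = 0.000044
P(Power stage fails) [OR] = 1 − (1−0.34) × (1−0.000044) × (1−0.08) × (1−0.20) = 0.514261
P(Interlocking logic fails) [OR] = 1 − (1−0.388000) × (1−0.514261) × (1−0.11) = 0.735428
P(Rail signal shows false clear) [AND] = 0.735428 × 0.26 = 0.191211
Rounded to 4 decimal places: P(Rail signal shows false clear) ≈ 0.1912.

0.1912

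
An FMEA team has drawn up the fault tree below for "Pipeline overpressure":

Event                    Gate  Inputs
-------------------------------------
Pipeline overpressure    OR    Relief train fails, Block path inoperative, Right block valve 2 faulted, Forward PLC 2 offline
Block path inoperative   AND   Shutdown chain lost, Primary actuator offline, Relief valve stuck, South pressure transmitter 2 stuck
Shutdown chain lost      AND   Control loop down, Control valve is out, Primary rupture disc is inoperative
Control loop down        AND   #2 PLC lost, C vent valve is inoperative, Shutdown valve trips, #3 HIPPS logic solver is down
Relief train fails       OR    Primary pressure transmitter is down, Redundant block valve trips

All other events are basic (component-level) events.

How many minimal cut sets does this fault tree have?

5

Relief train fails [OR]: union of children's cut sets → 2 cut set(s).
Control loop down [AND]: one cut set from each child combined → 1 × 1 × 1 × 1 = 1 cut set(s).
Shutdown chain lost [AND]: one cut set from each child combined → 1 × 1 × 1 = 1 cut set(s).
Block path inoperative [AND]: one cut set from each child combined → 1 × 1 × 1 × 1 = 1 cut set(s).
Pipeline overpressure [OR]: union of children's cut sets → 5 cut set(s).
Minimal cut sets: {Primary pressure transmitter is down}; {Redundant block valve trips}; {#2 PLC lost, #3 HIPPS logic solver is down, C vent valve is inoperative, Control valve is out, Primary actuator offline, Primary rupture disc is inoperative, Relief valve stuck, Shutdown valve trips, South pressure transmitter 2 stuck}; {Right block valve 2 faulted}; {Forward PLC 2 offline}.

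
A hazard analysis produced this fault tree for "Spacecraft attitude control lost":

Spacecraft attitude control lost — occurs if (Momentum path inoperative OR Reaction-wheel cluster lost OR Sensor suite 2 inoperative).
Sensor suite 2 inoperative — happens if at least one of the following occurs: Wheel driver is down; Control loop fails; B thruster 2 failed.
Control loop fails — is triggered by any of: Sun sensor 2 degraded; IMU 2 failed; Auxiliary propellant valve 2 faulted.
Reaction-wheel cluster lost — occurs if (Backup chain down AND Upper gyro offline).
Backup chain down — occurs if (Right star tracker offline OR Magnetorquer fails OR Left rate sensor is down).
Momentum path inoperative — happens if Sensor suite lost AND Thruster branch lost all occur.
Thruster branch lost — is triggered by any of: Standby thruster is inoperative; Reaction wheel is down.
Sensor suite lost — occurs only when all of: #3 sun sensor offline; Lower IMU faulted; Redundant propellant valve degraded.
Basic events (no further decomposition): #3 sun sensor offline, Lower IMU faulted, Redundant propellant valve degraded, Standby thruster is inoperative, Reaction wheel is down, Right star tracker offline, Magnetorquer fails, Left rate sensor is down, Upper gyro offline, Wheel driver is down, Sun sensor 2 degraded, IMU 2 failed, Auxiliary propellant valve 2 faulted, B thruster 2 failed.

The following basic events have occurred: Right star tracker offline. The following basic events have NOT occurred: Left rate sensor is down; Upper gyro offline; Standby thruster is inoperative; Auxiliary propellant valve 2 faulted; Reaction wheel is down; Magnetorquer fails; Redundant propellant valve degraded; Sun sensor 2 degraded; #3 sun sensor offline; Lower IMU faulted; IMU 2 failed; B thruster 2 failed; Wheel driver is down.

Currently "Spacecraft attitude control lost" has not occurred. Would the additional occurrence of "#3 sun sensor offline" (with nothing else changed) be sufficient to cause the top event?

Counterfactual: set "#3 sun sensor offline" to occurred.
Sensor suite lost [AND]: #3 sun sensor offline=occurs, Lower IMU faulted=not, Redundant propellant valve degraded=not → not all inputs occur → does not occur.
Thruster branch lost [OR]: Standby thruster is inoperative=not, Reaction wheel is down=not → no input occurs → does not occur.
Momentum path inoperative [AND]: Sensor suite lost=not, Thruster branch lost=not → not all inputs occur → does not occur.
Backup chain down [OR]: Right star tracker offline=occurs, Magnetorquer fails=not, Left rate sensor is down=not → at least one input occurs → occurs.
Reaction-wheel cluster lost [AND]: Backup chain down=occurs, Upper gyro offline=not → not all inputs occur → does not occur.
Control loop fails [OR]: Sun sensor 2 degraded=not, IMU 2 failed=not, Auxiliary propellant valve 2 faulted=not → no input occurs → does not occur.
Sensor suite 2 inoperative [OR]: Wheel driver is down=not, Control loop fails=not, B thruster 2 failed=not → no input occurs → does not occur.
Spacecraft attitude control lost [OR]: Momentum path inoperative=not, Reaction-wheel cluster lost=not, Sensor suite 2 inoperative=not → no input occurs → does not occur.

No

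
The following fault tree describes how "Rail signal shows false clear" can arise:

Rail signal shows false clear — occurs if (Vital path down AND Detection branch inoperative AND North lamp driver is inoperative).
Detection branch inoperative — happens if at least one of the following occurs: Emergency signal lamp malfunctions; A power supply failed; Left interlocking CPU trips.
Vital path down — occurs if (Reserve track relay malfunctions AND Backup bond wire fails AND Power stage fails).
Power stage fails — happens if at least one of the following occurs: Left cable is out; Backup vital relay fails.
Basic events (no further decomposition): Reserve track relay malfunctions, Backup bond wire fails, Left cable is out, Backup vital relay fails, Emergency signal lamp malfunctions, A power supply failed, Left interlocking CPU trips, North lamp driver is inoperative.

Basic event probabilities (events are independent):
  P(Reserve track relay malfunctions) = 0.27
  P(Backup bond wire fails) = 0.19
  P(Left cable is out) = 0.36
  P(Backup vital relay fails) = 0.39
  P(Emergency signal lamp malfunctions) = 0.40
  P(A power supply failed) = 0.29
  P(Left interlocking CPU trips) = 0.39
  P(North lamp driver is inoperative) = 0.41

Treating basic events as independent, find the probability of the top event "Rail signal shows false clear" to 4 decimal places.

0.0095

P(Power stage fails) [OR] = 1 − (1−0.36) × (1−0.39) = 0.609600
P(Vital path down) [AND] = 0.27 × 0.19 × 0.609600 = 0.031272
P(Detection branch inoperative) [OR] = 1 − (1−0.40) × (1−0.29) × (1−0.39) = 0.740140
P(Rail signal shows false clear) [AND] = 0.031272 × 0.740140 × 0.41 = 0.009490
Rounded to 4 decimal places: P(Rail signal shows false clear) ≈ 0.0095.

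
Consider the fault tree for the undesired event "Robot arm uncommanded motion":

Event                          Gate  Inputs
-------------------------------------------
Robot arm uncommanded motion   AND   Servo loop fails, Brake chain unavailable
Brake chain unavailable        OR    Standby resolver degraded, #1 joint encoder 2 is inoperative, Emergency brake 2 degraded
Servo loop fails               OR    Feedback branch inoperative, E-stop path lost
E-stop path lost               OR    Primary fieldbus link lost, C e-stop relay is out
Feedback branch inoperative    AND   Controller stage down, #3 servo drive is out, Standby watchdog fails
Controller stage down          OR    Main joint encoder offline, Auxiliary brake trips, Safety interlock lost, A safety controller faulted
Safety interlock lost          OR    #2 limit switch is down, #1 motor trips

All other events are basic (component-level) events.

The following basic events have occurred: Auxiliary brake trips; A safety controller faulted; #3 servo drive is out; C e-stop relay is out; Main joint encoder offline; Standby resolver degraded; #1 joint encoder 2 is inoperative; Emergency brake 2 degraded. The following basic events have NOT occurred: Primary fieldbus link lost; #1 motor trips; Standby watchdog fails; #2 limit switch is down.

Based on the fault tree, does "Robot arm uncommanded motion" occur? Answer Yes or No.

Safety interlock lost [OR]: #2 limit switch is down=not, #1 motor trips=not → no input occurs → does not occur.
Controller stage down [OR]: Main joint encoder offline=occurs, Auxiliary brake trips=occurs, Safety interlock lost=not, A safety controller faulted=occurs → at least one input occurs → occurs.
Feedback branch inoperative [AND]: Controller stage down=occurs, #3 servo drive is out=occurs, Standby watchdog fails=not → not all inputs occur → does not occur.
E-stop path lost [OR]: Primary fieldbus link lost=not, C e-stop relay is out=occurs → at least one input occurs → occurs.
Servo loop fails [OR]: Feedback branch inoperative=not, E-stop path lost=occurs → at least one input occurs → occurs.
Brake chain unavailable [OR]: Standby resolver degraded=occurs, #1 joint encoder 2 is inoperative=occurs, Emergency brake 2 degraded=occurs → at least one input occurs → occurs.
Robot arm uncommanded motion [AND]: Servo loop fails=occurs, Brake chain unavailable=occurs → all inputs occur → occurs.

Yes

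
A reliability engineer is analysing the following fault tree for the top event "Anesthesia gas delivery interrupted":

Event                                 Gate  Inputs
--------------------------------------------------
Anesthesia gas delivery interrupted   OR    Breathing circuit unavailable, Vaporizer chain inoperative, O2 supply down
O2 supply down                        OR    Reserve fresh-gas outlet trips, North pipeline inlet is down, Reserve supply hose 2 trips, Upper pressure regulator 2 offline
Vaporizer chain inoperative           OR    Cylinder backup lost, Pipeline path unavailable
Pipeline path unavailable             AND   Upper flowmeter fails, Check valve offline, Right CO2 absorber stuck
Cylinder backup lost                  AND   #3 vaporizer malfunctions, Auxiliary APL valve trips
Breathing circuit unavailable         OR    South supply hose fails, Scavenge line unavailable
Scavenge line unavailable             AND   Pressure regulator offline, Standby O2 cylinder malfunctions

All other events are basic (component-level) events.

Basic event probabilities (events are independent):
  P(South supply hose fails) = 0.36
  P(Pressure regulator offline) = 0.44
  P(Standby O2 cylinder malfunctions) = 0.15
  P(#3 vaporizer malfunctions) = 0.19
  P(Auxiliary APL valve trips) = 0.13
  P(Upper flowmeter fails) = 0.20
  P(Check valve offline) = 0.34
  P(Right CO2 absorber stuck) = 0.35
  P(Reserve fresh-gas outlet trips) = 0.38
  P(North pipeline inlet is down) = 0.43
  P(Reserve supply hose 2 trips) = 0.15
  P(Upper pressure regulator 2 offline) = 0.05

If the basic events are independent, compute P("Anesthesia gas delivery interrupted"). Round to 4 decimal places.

0.8376

P(Scavenge line unavailable) [AND] = 0.44 × 0.15 = 0.066000
P(Breathing circuit unavailable) [OR] = 1 − (1−0.36) × (1−0.066000) = 0.402240
P(Cylinder backup lost) [AND] = 0.19 × 0.13 = 0.024700
P(Pipeline path unavailable) [AND] = 0.20 × 0.34 × 0.35 = 0.023800
P(Vaporizer chain inoperative) [OR] = 1 − (1−0.024700) × (1−0.023800) = 0.047912
P(O2 supply down) [OR] = 1 − (1−0.38) × (1−0.43) × (1−0.15) × (1−0.05) = 0.714630
P(Anesthesia gas delivery interrupted) [OR] = 1 − (1−0.402240) × (1−0.047912) × (1−0.714630) = 0.837590
Rounded to 4 decimal places: P(Anesthesia gas delivery interrupted) ≈ 0.8376.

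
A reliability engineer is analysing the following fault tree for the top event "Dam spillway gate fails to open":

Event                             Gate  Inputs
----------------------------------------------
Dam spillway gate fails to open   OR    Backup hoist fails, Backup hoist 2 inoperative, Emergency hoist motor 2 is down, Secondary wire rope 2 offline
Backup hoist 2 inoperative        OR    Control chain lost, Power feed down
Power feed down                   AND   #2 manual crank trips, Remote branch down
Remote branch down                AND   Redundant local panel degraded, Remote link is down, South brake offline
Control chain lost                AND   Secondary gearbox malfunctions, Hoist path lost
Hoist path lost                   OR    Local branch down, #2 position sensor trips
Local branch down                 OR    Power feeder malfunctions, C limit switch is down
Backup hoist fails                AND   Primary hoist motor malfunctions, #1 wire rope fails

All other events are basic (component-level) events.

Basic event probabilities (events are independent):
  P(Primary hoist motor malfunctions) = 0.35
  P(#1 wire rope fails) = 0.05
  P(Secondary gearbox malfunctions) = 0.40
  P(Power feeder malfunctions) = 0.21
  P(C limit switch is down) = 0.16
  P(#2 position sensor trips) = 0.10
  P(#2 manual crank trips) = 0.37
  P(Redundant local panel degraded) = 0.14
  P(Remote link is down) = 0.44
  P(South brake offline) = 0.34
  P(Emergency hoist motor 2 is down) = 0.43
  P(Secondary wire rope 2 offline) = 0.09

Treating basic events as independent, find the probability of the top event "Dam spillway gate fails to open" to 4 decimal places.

0.5758

P(Backup hoist fails) [AND] = 0.35 × 0.05 = 0.017500
P(Local branch down) [OR] = 1 − (1−0.21) × (1−0.16) = 0.336400
P(Hoist path lost) [OR] = 1 − (1−0.336400) × (1−0.10) = 0.402760
P(Control chain lost) [AND] = 0.40 × 0.402760 = 0.161104
P(Remote branch down) [AND] = 0.14 × 0.44 × 0.34 = 0.020944
P(Power feed down) [AND] = 0.37 × 0.020944 = 0.007749
P(Backup hoist 2 inoperative) [OR] = 1 − (1−0.161104) × (1−0.007749) = 0.167605
P(Dam spillway gate fails to open) [OR] = 1 − (1−0.017500) × (1−0.167605) × (1−0.43) × (1−0.09) = 0.575793
Rounded to 4 decimal places: P(Dam spillway gate fails to open) ≈ 0.5758.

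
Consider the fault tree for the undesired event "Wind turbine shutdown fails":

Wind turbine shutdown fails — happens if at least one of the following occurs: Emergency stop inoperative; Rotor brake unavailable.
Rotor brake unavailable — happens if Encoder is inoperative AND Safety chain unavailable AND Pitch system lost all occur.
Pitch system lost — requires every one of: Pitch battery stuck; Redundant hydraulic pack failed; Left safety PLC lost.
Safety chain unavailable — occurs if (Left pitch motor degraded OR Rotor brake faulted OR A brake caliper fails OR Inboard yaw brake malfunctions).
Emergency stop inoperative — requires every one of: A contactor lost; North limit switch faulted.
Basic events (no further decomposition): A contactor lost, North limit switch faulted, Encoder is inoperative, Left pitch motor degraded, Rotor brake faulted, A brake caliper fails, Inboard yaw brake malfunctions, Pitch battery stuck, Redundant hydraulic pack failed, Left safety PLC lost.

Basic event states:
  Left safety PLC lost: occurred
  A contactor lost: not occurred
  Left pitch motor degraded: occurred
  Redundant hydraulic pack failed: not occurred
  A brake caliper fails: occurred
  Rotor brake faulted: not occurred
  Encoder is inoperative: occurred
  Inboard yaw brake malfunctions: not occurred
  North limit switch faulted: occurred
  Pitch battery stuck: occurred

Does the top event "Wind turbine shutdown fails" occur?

Emergency stop inoperative [AND]: A contactor lost=not, North limit switch faulted=occurs → not all inputs occur → does not occur.
Safety chain unavailable [OR]: Left pitch motor degraded=occurs, Rotor brake faulted=not, A brake caliper fails=occurs, Inboard yaw brake malfunctions=not → at least one input occurs → occurs.
Pitch system lost [AND]: Pitch battery stuck=occurs, Redundant hydraulic pack failed=not, Left safety PLC lost=occurs → not all inputs occur → does not occur.
Rotor brake unavailable [AND]: Encoder is inoperative=occurs, Safety chain unavailable=occurs, Pitch system lost=not → not all inputs occur → does not occur.
Wind turbine shutdown fails [OR]: Emergency stop inoperative=not, Rotor brake unavailable=not → no input occurs → does not occur.

No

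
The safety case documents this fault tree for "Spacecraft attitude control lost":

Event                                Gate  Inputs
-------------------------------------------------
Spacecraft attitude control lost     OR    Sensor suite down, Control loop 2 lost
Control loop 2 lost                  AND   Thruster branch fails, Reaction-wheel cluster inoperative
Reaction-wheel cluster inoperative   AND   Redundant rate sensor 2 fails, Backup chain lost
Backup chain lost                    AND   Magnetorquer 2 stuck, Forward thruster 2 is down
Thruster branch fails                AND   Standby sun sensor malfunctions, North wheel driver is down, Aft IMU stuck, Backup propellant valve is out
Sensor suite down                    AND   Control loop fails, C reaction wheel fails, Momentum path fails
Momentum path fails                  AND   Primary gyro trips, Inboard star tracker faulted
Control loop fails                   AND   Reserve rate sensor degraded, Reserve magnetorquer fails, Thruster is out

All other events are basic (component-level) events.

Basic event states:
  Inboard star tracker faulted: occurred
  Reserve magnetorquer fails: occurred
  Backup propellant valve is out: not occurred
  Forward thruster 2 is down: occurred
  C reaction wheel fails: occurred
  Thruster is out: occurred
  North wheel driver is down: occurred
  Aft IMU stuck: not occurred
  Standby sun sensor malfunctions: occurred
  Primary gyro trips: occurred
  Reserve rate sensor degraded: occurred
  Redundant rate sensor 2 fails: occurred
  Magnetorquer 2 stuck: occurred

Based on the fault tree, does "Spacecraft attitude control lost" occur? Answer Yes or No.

Yes

Control loop fails [AND]: Reserve rate sensor degraded=occurs, Reserve magnetorquer fails=occurs, Thruster is out=occurs → all inputs occur → occurs.
Momentum path fails [AND]: Primary gyro trips=occurs, Inboard star tracker faulted=occurs → all inputs occur → occurs.
Sensor suite down [AND]: Control loop fails=occurs, C reaction wheel fails=occurs, Momentum path fails=occurs → all inputs occur → occurs.
Thruster branch fails [AND]: Standby sun sensor malfunctions=occurs, North wheel driver is down=occurs, Aft IMU stuck=not, Backup propellant valve is out=not → not all inputs occur → does not occur.
Backup chain lost [AND]: Magnetorquer 2 stuck=occurs, Forward thruster 2 is down=occurs → all inputs occur → occurs.
Reaction-wheel cluster inoperative [AND]: Redundant rate sensor 2 fails=occurs, Backup chain lost=occurs → all inputs occur → occurs.
Control loop 2 lost [AND]: Thruster branch fails=not, Reaction-wheel cluster inoperative=occurs → not all inputs occur → does not occur.
Spacecraft attitude control lost [OR]: Sensor suite down=occurs, Control loop 2 lost=not → at least one input occurs → occurs.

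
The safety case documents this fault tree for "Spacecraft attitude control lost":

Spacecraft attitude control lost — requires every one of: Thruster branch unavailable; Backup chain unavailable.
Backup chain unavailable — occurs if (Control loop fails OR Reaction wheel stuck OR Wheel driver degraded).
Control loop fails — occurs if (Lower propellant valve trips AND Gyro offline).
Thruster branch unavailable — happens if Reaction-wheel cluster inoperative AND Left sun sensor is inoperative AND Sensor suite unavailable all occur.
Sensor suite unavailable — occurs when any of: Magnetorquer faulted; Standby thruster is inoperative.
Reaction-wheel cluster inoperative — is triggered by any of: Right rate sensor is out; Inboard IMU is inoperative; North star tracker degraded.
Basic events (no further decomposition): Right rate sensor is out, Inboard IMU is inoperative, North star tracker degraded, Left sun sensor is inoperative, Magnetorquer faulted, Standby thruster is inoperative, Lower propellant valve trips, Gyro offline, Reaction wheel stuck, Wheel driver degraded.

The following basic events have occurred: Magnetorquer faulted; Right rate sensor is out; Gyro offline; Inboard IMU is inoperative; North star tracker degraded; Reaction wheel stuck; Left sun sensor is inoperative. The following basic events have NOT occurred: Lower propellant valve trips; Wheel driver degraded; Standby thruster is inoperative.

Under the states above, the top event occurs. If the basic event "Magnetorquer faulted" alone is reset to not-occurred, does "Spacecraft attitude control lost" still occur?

Counterfactual: set "Magnetorquer faulted" to not occurred.
Reaction-wheel cluster inoperative [OR]: Right rate sensor is out=occurs, Inboard IMU is inoperative=occurs, North star tracker degraded=occurs → at least one input occurs → occurs.
Sensor suite unavailable [OR]: Magnetorquer faulted=not, Standby thruster is inoperative=not → no input occurs → does not occur.
Thruster branch unavailable [AND]: Reaction-wheel cluster inoperative=occurs, Left sun sensor is inoperative=occurs, Sensor suite unavailable=not → not all inputs occur → does not occur.
Control loop fails [AND]: Lower propellant valve trips=not, Gyro offline=occurs → not all inputs occur → does not occur.
Backup chain unavailable [OR]: Control loop fails=not, Reaction wheel stuck=occurs, Wheel driver degraded=not → at least one input occurs → occurs.
Spacecraft attitude control lost [AND]: Thruster branch unavailable=not, Backup chain unavailable=occurs → not all inputs occur → does not occur.

No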